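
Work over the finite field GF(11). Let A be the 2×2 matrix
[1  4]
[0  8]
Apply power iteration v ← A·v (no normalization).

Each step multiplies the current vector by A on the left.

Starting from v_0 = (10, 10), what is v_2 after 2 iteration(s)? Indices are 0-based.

v_0 = (10, 10).
v_1 = A·v_0 = (6, 3).
v_2 = A·v_1 = (7, 2).

v_2 = (7, 2)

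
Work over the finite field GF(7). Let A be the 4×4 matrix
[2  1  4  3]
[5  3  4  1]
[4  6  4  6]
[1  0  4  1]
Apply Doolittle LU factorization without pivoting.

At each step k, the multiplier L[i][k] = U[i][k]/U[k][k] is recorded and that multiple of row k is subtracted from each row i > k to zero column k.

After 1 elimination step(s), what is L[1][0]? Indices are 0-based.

L[1][0] = 6

[col 0] pivot 2
  R1 -= 6*R0 → (0, 4, 1, 4)  (L[1][0] := 6)
  R2 -= 2*R0 → (0, 4, 3, 0)  (L[2][0] := 2)
  R3 -= 4*R0 → (0, 3, 2, 3)  (L[3][0] := 4)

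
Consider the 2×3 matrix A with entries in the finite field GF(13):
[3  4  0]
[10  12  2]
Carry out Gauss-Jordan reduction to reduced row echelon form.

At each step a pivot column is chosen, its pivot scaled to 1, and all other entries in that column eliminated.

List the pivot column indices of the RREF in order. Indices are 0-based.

pivot(0,0)=3: scale R0 → (1, 10, 0)
  clear (1,0): R1 −= (10)R0 → (0, 3, 2)
pivot(1,1)=3: scale R1 → (0, 1, 5)
  clear (0,1): R0 −= (10)R1 → (1, 0, 2)

pivot columns: 0, 1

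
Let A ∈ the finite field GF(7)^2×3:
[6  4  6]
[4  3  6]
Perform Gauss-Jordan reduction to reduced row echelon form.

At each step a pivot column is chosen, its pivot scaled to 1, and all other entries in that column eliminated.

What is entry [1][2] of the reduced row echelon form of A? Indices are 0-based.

pivot(0,0)=6: scale R0 → (1, 3, 1)
  clear (1,0): R1 −= (4)R0 → (0, 5, 2)
pivot(1,1)=5: scale R1 → (0, 1, 6)
  clear (0,1): R0 −= (3)R1 → (1, 0, 4)

M[1][2] = 6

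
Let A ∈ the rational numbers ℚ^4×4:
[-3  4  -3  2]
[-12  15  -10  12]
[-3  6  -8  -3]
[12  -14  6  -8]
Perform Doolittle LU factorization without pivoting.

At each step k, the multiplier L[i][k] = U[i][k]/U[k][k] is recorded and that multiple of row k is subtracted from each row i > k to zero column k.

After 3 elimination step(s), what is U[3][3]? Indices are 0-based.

[col 0] pivot -3
  R1 -= 4*R0 → (0, -1, 2, 4)  (L[1][0] := 4)
  R2 -= 1*R0 → (0, 2, -5, -5)  (L[2][0] := 1)
  R3 -= -4*R0 → (0, 2, -6, 0)  (L[3][0] := -4)
[col 1] pivot -1
  R2 -= -2*R1 → (0, 0, -1, 3)  (L[2][1] := -2)
  R3 -= -2*R1 → (0, 0, -2, 8)  (L[3][1] := -2)
[col 2] pivot -1
  R3 -= 2*R2 → (0, 0, 0, 2)  (L[3][2] := 2)

U[3][3] = 2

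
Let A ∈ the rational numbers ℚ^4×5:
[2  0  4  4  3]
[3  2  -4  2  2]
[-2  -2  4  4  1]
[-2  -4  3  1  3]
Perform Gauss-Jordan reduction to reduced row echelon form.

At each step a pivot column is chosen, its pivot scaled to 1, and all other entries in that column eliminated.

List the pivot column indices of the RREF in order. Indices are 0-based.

pivot columns: 0, 1, 2, 3

step 1: normalize row 0 (÷2) = (1, 0, 2, 2, 3/2)
  row 1: subtract 3×row0 = (0, 2, -10, -4, -5/2)
  row 2: subtract -2×row0 = (0, -2, 8, 8, 4)
  row 3: subtract -2×row0 = (0, -4, 7, 5, 6)
step 2: normalize row 1 (÷2) = (0, 1, -5, -2, -5/4)
  row 2: subtract -2×row1 = (0, 0, -2, 4, 3/2)
  row 3: subtract -4×row1 = (0, 0, -13, -3, 1)
step 3: normalize row 2 (÷-2) = (0, 0, 1, -2, -3/4)
  row 0: subtract 2×row2 = (1, 0, 0, 6, 3)
  row 1: subtract -5×row2 = (0, 1, 0, -12, -5)
  row 3: subtract -13×row2 = (0, 0, 0, -29, -35/4)
step 4: normalize row 3 (÷-29) = (0, 0, 0, 1, 35/116)
  row 0: subtract 6×row3 = (1, 0, 0, 0, 69/58)
  row 1: subtract -12×row3 = (0, 1, 0, 0, -40/29)
  row 2: subtract -2×row3 = (0, 0, 1, 0, -17/116)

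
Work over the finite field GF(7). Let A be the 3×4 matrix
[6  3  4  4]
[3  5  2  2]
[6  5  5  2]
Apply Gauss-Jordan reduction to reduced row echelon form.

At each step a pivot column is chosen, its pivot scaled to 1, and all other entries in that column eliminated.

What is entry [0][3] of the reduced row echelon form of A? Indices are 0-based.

[1] R0 /= 6  ⇒  (1, 4, 3, 3)
     R1 -= 3·R0  ⇒  (0, 0, 0, 0)
     R2 -= 6·R0  ⇒  (0, 2, 1, 5)
[2] R1 <-> R2
[2] R1 /= 2  ⇒  (0, 1, 4, 6)
     R0 -= 4·R1  ⇒  (1, 0, 1, 0)
column 2 empty below row 2
column 3 empty below row 2

M[0][3] = 0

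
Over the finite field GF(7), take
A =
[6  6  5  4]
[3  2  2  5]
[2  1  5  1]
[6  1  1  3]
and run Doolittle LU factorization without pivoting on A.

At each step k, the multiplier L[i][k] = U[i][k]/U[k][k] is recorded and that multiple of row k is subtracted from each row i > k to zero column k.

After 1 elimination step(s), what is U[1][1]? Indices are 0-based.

U[1][1] = 6

k=0: U[0][0]=6
  eliminate (1,0): mult=4, new row 1: (0, 6, 3, 3); set L[1][0]=4
  eliminate (2,0): mult=5, new row 2: (0, 6, 1, 2); set L[2][0]=5
  eliminate (3,0): mult=1, new row 3: (0, 2, 3, 6); set L[3][0]=1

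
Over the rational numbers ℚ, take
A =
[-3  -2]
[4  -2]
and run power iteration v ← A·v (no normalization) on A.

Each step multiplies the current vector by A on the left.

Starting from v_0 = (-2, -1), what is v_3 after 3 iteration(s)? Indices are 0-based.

v_3 = (-52, -136)

v_0 = (-2, -1).
v_1 = A·v_0 = (8, -6).
v_2 = A·v_1 = (-12, 44).
v_3 = A·v_2 = (-52, -136).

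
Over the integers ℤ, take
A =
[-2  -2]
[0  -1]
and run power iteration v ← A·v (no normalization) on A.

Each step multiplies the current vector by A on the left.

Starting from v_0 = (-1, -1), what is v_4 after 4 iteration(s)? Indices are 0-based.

v_0 = (-1, -1).
v_1 = A·v_0 = (4, 1).
v_2 = A·v_1 = (-10, -1).
v_3 = A·v_2 = (22, 1).
v_4 = A·v_3 = (-46, -1).

v_4 = (-46, -1)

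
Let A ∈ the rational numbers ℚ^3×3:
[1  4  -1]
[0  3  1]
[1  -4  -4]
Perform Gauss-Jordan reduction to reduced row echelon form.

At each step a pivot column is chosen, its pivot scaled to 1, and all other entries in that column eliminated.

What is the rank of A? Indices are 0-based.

step 1: normalize row 0 (÷1) = (1, 4, -1)
  row 2: subtract 1×row0 = (0, -8, -3)
step 2: normalize row 1 (÷3) = (0, 1, 1/3)
  row 0: subtract 4×row1 = (1, 0, -7/3)
  row 2: subtract -8×row1 = (0, 0, -1/3)
step 3: normalize row 2 (÷-1/3) = (0, 0, 1)
  row 0: subtract -7/3×row2 = (1, 0, 0)
  row 1: subtract 1/3×row2 = (0, 1, 0)

rank = 3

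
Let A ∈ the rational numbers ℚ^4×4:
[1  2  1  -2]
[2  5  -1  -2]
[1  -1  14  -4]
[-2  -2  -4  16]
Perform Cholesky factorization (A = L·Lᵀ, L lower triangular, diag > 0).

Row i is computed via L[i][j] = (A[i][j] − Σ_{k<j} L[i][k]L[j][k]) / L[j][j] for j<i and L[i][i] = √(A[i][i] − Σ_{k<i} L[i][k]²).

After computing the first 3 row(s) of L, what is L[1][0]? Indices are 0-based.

Step 1: L[0][0] = √(1) = 1.
  L[1][0] = (2) / L[0][0] = 2.
Step 2: L[1][1] = √(1) = 1.
  L[2][0] = (1) / L[0][0] = 1.
  L[2][1] = (-3) / L[1][1] = -3.
Step 3: L[2][2] = √(4) = 2.

L[1][0] = 2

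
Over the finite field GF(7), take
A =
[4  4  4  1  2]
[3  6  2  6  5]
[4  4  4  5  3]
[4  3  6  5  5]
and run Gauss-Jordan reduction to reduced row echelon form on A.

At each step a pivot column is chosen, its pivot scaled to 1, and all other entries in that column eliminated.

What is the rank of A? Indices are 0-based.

step 1: normalize row 0 (÷4) = (1, 1, 1, 2, 4)
  row 1: subtract 3×row0 = (0, 3, 6, 0, 0)
  row 2: subtract 4×row0 = (0, 0, 0, 4, 1)
  row 3: subtract 4×row0 = (0, 6, 2, 4, 3)
step 2: normalize row 1 (÷3) = (0, 1, 2, 0, 0)
  row 0: subtract 1×row1 = (1, 0, 6, 2, 4)
  row 3: subtract 6×row1 = (0, 0, 4, 4, 3)
step 3: exchange rows 2,3
step 3: normalize row 2 (÷4) = (0, 0, 1, 1, 6)
  row 0: subtract 6×row2 = (1, 0, 0, 3, 3)
  row 1: subtract 2×row2 = (0, 1, 0, 5, 2)
step 4: normalize row 3 (÷4) = (0, 0, 0, 1, 2)
  row 0: subtract 3×row3 = (1, 0, 0, 0, 4)
  row 1: subtract 5×row3 = (0, 1, 0, 0, 6)
  row 2: subtract 1×row3 = (0, 0, 1, 0, 4)

rank = 4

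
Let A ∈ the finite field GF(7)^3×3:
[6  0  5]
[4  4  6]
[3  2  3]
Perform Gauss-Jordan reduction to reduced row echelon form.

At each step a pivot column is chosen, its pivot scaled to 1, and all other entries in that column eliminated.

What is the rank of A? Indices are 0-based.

[1] R0 /= 6  ⇒  (1, 0, 2)
     R1 -= 4·R0  ⇒  (0, 4, 5)
     R2 -= 3·R0  ⇒  (0, 2, 4)
[2] R1 /= 4  ⇒  (0, 1, 3)
     R2 -= 2·R1  ⇒  (0, 0, 5)
[3] R2 /= 5  ⇒  (0, 0, 1)
     R0 -= 2·R2  ⇒  (1, 0, 0)
     R1 -= 3·R2  ⇒  (0, 1, 0)

rank = 3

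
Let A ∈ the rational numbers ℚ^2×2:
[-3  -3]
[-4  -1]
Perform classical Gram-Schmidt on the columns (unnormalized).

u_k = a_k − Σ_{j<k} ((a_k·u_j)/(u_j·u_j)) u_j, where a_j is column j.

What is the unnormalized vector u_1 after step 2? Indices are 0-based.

Step 1: u_0 = a_0 = (-3, -4).
Step 2: u_1 = a_1 − (13/25)·u_0 = (-36/25, 27/25).

u_1 = (-36/25, 27/25)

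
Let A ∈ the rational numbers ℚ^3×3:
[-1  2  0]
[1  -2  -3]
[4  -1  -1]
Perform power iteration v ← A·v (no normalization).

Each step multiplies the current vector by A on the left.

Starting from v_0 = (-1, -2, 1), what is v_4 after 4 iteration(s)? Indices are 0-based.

v_0 = (-1, -2, 1).
v_1 = A·v_0 = (-3, 0, -3).
v_2 = A·v_1 = (3, 6, -9).
v_3 = A·v_2 = (9, 18, 15).
v_4 = A·v_3 = (27, -72, 3).

v_4 = (27, -72, 3)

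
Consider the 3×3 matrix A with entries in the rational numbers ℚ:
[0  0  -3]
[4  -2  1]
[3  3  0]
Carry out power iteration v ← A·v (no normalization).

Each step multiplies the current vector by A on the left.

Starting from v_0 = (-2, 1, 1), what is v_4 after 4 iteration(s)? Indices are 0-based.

v_4 = (-108, 480, 306)

v_0 = (-2, 1, 1).
v_1 = A·v_0 = (-3, -9, -3).
v_2 = A·v_1 = (9, 3, -36).
v_3 = A·v_2 = (108, -6, 36).
v_4 = A·v_3 = (-108, 480, 306).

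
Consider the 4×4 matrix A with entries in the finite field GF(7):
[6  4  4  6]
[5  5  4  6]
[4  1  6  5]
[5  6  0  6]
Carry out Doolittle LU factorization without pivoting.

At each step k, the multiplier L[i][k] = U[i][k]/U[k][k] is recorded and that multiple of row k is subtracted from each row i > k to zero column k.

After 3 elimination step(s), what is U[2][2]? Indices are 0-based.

Step 1: pivot at (0,0) is 6.
  row1 ← row1 − (2)·row0  ⇒  L[1][0]=2, U row1=(0, 4, 3, 1)
  row2 ← row2 − (3)·row0  ⇒  L[2][0]=3, U row2=(0, 3, 1, 1)
  row3 ← row3 − (2)·row0  ⇒  L[3][0]=2, U row3=(0, 5, 6, 1)
Step 2: pivot at (1,1) is 4.
  row2 ← row2 − (6)·row1  ⇒  L[2][1]=6, U row2=(0, 0, 4, 2)
  row3 ← row3 − (3)·row1  ⇒  L[3][1]=3, U row3=(0, 0, 4, 5)
Step 3: pivot at (2,2) is 4.
  row3 ← row3 − (1)·row2  ⇒  L[3][2]=1, U row3=(0, 0, 0, 3)

U[2][2] = 4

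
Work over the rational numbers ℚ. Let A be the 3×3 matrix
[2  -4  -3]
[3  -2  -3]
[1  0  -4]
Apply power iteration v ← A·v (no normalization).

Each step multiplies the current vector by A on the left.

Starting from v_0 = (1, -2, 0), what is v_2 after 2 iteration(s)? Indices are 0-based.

v_2 = (-11, 13, 6)

v_0 = (1, -2, 0).
v_1 = A·v_0 = (10, 7, 1).
v_2 = A·v_1 = (-11, 13, 6).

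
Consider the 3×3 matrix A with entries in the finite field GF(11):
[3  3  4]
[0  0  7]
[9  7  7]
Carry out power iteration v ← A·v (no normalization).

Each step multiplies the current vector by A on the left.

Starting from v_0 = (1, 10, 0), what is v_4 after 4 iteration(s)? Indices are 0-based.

v_0 = (1, 10, 0).
v_1 = A·v_0 = (0, 0, 2).
v_2 = A·v_1 = (8, 3, 3).
v_3 = A·v_2 = (1, 10, 4).
v_4 = A·v_3 = (5, 6, 8).

v_4 = (5, 6, 8)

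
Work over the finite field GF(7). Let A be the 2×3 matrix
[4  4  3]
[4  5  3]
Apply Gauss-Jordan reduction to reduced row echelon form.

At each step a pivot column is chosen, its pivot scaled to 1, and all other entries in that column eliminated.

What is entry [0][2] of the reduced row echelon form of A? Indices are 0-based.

M[0][2] = 6

pivot(0,0)=4: scale R0 → (1, 1, 6)
  clear (1,0): R1 −= (4)R0 → (0, 1, 0)
pivot(1,1)=1: scale R1 → (0, 1, 0)
  clear (0,1): R0 −= (1)R1 → (1, 0, 6)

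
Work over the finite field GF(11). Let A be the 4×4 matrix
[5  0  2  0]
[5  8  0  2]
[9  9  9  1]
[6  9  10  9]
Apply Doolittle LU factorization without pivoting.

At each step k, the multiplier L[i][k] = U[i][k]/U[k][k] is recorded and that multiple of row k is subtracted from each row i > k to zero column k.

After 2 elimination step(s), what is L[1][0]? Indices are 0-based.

[col 0] pivot 5
  R1 -= 1*R0 → (0, 8, 9, 2)  (L[1][0] := 1)
  R2 -= 4*R0 → (0, 9, 1, 1)  (L[2][0] := 4)
  R3 -= 10*R0 → (0, 9, 1, 9)  (L[3][0] := 10)
[col 1] pivot 8
  R2 -= 8*R1 → (0, 0, 6, 7)  (L[2][1] := 8)
  R3 -= 8*R1 → (0, 0, 6, 4)  (L[3][1] := 8)

L[1][0] = 1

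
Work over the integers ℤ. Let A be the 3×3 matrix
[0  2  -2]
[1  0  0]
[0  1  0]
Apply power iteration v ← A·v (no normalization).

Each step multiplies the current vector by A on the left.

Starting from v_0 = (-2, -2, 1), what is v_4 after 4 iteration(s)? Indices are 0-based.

v_4 = (12, -8, 0)

v_0 = (-2, -2, 1).
v_1 = A·v_0 = (-6, -2, -2).
v_2 = A·v_1 = (0, -6, -2).
v_3 = A·v_2 = (-8, 0, -6).
v_4 = A·v_3 = (12, -8, 0).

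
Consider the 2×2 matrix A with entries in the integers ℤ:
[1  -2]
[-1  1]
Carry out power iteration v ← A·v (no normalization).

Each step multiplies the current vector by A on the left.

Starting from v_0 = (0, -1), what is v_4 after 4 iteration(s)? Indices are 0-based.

v_0 = (0, -1).
v_1 = A·v_0 = (2, -1).
v_2 = A·v_1 = (4, -3).
v_3 = A·v_2 = (10, -7).
v_4 = A·v_3 = (24, -17).

v_4 = (24, -17)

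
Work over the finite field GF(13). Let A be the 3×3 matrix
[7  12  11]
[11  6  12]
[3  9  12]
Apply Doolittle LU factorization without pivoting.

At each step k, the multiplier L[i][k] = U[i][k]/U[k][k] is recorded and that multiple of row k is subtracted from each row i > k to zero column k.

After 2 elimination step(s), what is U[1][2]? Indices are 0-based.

Step 1: pivot at (0,0) is 7.
  row1 ← row1 − (9)·row0  ⇒  L[1][0]=9, U row1=(0, 2, 4)
  row2 ← row2 − (6)·row0  ⇒  L[2][0]=6, U row2=(0, 2, 11)
Step 2: pivot at (1,1) is 2.
  row2 ← row2 − (1)·row1  ⇒  L[2][1]=1, U row2=(0, 0, 7)

U[1][2] = 4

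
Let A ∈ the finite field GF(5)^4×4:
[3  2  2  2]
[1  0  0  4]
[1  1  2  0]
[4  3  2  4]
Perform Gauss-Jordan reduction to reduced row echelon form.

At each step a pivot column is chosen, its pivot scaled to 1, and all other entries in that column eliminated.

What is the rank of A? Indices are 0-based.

rank = 4

step 1: normalize row 0 (÷3) = (1, 4, 4, 4)
  row 1: subtract 1×row0 = (0, 1, 1, 0)
  row 2: subtract 1×row0 = (0, 2, 3, 1)
  row 3: subtract 4×row0 = (0, 2, 1, 3)
step 2: normalize row 1 (÷1) = (0, 1, 1, 0)
  row 0: subtract 4×row1 = (1, 0, 0, 4)
  row 2: subtract 2×row1 = (0, 0, 1, 1)
  row 3: subtract 2×row1 = (0, 0, 4, 3)
step 3: normalize row 2 (÷1) = (0, 0, 1, 1)
  row 1: subtract 1×row2 = (0, 1, 0, 4)
  row 3: subtract 4×row2 = (0, 0, 0, 4)
step 4: normalize row 3 (÷4) = (0, 0, 0, 1)
  row 0: subtract 4×row3 = (1, 0, 0, 0)
  row 1: subtract 4×row3 = (0, 1, 0, 0)
  row 2: subtract 1×row3 = (0, 0, 1, 0)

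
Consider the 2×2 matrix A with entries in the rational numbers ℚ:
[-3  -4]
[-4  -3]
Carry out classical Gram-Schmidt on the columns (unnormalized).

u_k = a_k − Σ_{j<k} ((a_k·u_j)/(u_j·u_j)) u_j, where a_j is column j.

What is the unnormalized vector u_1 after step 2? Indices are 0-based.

u_1 = (-28/25, 21/25)

Step 1: u_0 = a_0 = (-3, -4).
Step 2: u_1 = a_1 − (24/25)·u_0 = (-28/25, 21/25).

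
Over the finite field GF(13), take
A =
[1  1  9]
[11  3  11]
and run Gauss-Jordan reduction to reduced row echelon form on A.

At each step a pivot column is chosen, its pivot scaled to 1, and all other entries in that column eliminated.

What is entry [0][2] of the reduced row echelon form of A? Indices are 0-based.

M[0][2] = 11

[1] R0 /= 1  ⇒  (1, 1, 9)
     R1 -= 11·R0  ⇒  (0, 5, 3)
[2] R1 /= 5  ⇒  (0, 1, 11)
     R0 -= 1·R1  ⇒  (1, 0, 11)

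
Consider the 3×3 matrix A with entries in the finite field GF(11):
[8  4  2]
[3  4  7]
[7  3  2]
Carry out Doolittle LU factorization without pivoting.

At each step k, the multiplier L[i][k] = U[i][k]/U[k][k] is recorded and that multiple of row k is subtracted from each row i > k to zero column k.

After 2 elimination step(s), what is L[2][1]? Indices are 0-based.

L[2][1] = 2

[col 0] pivot 8
  R1 -= 10*R0 → (0, 8, 9)  (L[1][0] := 10)
  R2 -= 5*R0 → (0, 5, 3)  (L[2][0] := 5)
[col 1] pivot 8
  R2 -= 2*R1 → (0, 0, 7)  (L[2][1] := 2)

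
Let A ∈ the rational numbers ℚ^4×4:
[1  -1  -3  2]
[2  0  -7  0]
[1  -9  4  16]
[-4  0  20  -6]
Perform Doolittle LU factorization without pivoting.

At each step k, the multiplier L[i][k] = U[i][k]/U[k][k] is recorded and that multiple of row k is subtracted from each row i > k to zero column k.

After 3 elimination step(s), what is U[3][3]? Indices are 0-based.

k=0: U[0][0]=1
  eliminate (1,0): mult=2, new row 1: (0, 2, -1, -4); set L[1][0]=2
  eliminate (2,0): mult=1, new row 2: (0, -8, 7, 14); set L[2][0]=1
  eliminate (3,0): mult=-4, new row 3: (0, -4, 8, 2); set L[3][0]=-4
k=1: U[1][1]=2
  eliminate (2,1): mult=-4, new row 2: (0, 0, 3, -2); set L[2][1]=-4
  eliminate (3,1): mult=-2, new row 3: (0, 0, 6, -6); set L[3][1]=-2
k=2: U[2][2]=3
  eliminate (3,2): mult=2, new row 3: (0, 0, 0, -2); set L[3][2]=2

U[3][3] = -2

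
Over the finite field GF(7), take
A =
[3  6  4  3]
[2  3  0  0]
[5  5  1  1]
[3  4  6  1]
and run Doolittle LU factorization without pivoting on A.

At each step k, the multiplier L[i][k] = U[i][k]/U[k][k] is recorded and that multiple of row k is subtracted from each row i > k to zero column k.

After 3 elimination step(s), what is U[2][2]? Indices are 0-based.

U[2][2] = 3

[col 0] pivot 3
  R1 -= 3*R0 → (0, 6, 2, 5)  (L[1][0] := 3)
  R2 -= 4*R0 → (0, 2, 6, 3)  (L[2][0] := 4)
  R3 -= 1*R0 → (0, 5, 2, 5)  (L[3][0] := 1)
[col 1] pivot 6
  R2 -= 5*R1 → (0, 0, 3, 6)  (L[2][1] := 5)
  R3 -= 2*R1 → (0, 0, 5, 2)  (L[3][1] := 2)
[col 2] pivot 3
  R3 -= 4*R2 → (0, 0, 0, 6)  (L[3][2] := 4)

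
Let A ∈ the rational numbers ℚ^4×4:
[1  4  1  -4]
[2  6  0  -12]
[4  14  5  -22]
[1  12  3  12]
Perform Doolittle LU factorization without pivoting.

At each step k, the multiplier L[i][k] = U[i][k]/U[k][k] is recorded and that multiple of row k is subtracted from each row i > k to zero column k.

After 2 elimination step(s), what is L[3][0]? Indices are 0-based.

k=0: U[0][0]=1
  eliminate (1,0): mult=2, new row 1: (0, -2, -2, -4); set L[1][0]=2
  eliminate (2,0): mult=4, new row 2: (0, -2, 1, -6); set L[2][0]=4
  eliminate (3,0): mult=1, new row 3: (0, 8, 2, 16); set L[3][0]=1
k=1: U[1][1]=-2
  eliminate (2,1): mult=1, new row 2: (0, 0, 3, -2); set L[2][1]=1
  eliminate (3,1): mult=-4, new row 3: (0, 0, -6, 0); set L[3][1]=-4

L[3][0] = 1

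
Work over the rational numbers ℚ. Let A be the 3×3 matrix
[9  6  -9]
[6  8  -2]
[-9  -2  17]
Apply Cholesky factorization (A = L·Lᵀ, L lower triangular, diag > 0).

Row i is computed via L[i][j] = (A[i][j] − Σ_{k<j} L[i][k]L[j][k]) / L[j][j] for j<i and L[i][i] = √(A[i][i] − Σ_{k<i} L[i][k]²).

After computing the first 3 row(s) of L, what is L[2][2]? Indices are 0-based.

Step 1: L[0][0] = √(9) = 3.
  L[1][0] = (6) / L[0][0] = 2.
Step 2: L[1][1] = √(4) = 2.
  L[2][0] = (-9) / L[0][0] = -3.
  L[2][1] = (4) / L[1][1] = 2.
Step 3: L[2][2] = √(4) = 2.

L[2][2] = 2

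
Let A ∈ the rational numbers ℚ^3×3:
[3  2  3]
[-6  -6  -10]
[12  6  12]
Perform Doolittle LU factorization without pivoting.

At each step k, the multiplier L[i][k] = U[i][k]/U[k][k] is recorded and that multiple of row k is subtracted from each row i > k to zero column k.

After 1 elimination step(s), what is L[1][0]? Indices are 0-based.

L[1][0] = -2

Step 1: pivot at (0,0) is 3.
  row1 ← row1 − (-2)·row0  ⇒  L[1][0]=-2, U row1=(0, -2, -4)
  row2 ← row2 − (4)·row0  ⇒  L[2][0]=4, U row2=(0, -2, 0)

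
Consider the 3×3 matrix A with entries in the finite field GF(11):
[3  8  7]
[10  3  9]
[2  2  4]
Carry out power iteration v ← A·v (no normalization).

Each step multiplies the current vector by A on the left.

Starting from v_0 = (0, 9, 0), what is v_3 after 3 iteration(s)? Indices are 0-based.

v_0 = (0, 9, 0).
v_1 = A·v_0 = (6, 5, 7).
v_2 = A·v_1 = (8, 6, 6).
v_3 = A·v_2 = (4, 9, 8).

v_3 = (4, 9, 8)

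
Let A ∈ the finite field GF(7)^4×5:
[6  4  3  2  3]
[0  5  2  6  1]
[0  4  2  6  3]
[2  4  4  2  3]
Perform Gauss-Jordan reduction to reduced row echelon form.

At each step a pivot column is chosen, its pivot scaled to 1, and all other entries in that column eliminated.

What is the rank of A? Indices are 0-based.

step 1: normalize row 0 (÷6) = (1, 3, 4, 5, 4)
  row 3: subtract 2×row0 = (0, 5, 3, 6, 2)
step 2: normalize row 1 (÷5) = (0, 1, 6, 4, 3)
  row 0: subtract 3×row1 = (1, 0, 0, 0, 2)
  row 2: subtract 4×row1 = (0, 0, 6, 4, 5)
  row 3: subtract 5×row1 = (0, 0, 1, 0, 1)
step 3: normalize row 2 (÷6) = (0, 0, 1, 3, 2)
  row 1: subtract 6×row2 = (0, 1, 0, 0, 5)
  row 3: subtract 1×row2 = (0, 0, 0, 4, 6)
step 4: normalize row 3 (÷4) = (0, 0, 0, 1, 5)
  row 2: subtract 3×row3 = (0, 0, 1, 0, 1)

rank = 4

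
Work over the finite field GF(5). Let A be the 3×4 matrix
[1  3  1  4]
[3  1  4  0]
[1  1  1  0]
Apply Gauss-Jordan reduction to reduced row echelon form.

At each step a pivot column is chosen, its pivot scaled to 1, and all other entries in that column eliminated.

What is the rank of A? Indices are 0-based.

rank = 3

[1] R0 /= 1  ⇒  (1, 3, 1, 4)
     R1 -= 3·R0  ⇒  (0, 2, 1, 3)
     R2 -= 1·R0  ⇒  (0, 3, 0, 1)
[2] R1 /= 2  ⇒  (0, 1, 3, 4)
     R0 -= 3·R1  ⇒  (1, 0, 2, 2)
     R2 -= 3·R1  ⇒  (0, 0, 1, 4)
[3] R2 /= 1  ⇒  (0, 0, 1, 4)
     R0 -= 2·R2  ⇒  (1, 0, 0, 4)
     R1 -= 3·R2  ⇒  (0, 1, 0, 2)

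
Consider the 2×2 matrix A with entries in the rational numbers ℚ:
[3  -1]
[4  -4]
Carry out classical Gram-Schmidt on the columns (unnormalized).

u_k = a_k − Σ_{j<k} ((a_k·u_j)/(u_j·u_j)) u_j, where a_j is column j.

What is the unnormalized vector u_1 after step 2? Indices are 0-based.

Step 1: u_0 = a_0 = (3, 4).
Step 2: u_1 = a_1 − (-19/25)·u_0 = (32/25, -24/25).

u_1 = (32/25, -24/25)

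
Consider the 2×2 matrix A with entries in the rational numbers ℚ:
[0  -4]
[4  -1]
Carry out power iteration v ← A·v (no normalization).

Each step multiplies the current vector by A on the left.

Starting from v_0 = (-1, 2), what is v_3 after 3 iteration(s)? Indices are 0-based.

v_3 = (104, 122)

v_0 = (-1, 2).
v_1 = A·v_0 = (-8, -6).
v_2 = A·v_1 = (24, -26).
v_3 = A·v_2 = (104, 122).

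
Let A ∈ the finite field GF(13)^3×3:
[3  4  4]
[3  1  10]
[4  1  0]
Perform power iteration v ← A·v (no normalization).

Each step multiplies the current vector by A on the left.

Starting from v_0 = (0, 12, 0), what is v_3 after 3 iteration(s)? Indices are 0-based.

v_0 = (0, 12, 0).
v_1 = A·v_0 = (9, 12, 12).
v_2 = A·v_1 = (6, 3, 9).
v_3 = A·v_2 = (1, 7, 1).

v_3 = (1, 7, 1)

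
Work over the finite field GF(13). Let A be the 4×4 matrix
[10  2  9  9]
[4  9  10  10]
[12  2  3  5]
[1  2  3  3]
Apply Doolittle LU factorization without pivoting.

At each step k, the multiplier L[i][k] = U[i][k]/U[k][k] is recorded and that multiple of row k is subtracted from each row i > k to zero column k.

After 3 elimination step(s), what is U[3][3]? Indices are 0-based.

U[3][3] = 12

k=0: U[0][0]=10
  eliminate (1,0): mult=3, new row 1: (0, 3, 9, 9); set L[1][0]=3
  eliminate (2,0): mult=9, new row 2: (0, 10, 0, 2); set L[2][0]=9
  eliminate (3,0): mult=4, new row 3: (0, 7, 6, 6); set L[3][0]=4
k=1: U[1][1]=3
  eliminate (2,1): mult=12, new row 2: (0, 0, 9, 11); set L[2][1]=12
  eliminate (3,1): mult=11, new row 3: (0, 0, 11, 11); set L[3][1]=11
k=2: U[2][2]=9
  eliminate (3,2): mult=7, new row 3: (0, 0, 0, 12); set L[3][2]=7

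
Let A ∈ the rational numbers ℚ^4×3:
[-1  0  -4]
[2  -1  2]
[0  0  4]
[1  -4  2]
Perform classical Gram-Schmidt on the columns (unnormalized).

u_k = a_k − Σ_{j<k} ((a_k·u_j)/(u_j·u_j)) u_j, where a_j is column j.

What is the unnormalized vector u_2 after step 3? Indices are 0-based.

Step 1: u_0 = a_0 = (-1, 2, 0, 1).
Step 2: u_1 = a_1 − (-1)·u_0 = (-1, 1, 0, -3).
Step 3: u_2 = a_2 − (5/3)·u_0 − (0)·u_1 = (-7/3, -4/3, 4, 1/3).

u_2 = (-7/3, -4/3, 4, 1/3)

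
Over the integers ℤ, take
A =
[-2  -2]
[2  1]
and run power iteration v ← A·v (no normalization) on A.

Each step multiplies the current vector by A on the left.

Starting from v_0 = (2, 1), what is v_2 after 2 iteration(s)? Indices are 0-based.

v_0 = (2, 1).
v_1 = A·v_0 = (-6, 5).
v_2 = A·v_1 = (2, -7).

v_2 = (2, -7)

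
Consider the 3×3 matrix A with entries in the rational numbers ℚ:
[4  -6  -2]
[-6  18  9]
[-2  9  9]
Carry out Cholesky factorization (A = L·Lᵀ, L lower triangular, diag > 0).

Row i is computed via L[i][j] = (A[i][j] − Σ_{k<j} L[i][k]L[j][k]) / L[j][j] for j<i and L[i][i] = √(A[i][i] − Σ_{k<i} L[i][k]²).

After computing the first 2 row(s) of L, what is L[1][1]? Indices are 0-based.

Step 1: L[0][0] = √(4) = 2.
  L[1][0] = (-6) / L[0][0] = -3.
Step 2: L[1][1] = √(9) = 3.

L[1][1] = 3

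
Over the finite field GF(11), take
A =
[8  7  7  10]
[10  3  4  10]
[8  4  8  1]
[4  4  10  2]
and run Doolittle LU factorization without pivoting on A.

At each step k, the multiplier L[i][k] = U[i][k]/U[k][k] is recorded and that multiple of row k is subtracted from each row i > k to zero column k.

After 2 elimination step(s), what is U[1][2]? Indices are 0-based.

Step 1: pivot at (0,0) is 8.
  row1 ← row1 − (4)·row0  ⇒  L[1][0]=4, U row1=(0, 8, 9, 3)
  row2 ← row2 − (1)·row0  ⇒  L[2][0]=1, U row2=(0, 8, 1, 2)
  row3 ← row3 − (6)·row0  ⇒  L[3][0]=6, U row3=(0, 6, 1, 8)
Step 2: pivot at (1,1) is 8.
  row2 ← row2 − (1)·row1  ⇒  L[2][1]=1, U row2=(0, 0, 3, 10)
  row3 ← row3 − (9)·row1  ⇒  L[3][1]=9, U row3=(0, 0, 8, 3)

U[1][2] = 9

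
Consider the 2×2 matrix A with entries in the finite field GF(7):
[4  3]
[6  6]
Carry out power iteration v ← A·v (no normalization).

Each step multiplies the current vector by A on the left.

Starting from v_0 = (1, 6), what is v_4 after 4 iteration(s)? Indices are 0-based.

v_0 = (1, 6).
v_1 = A·v_0 = (1, 0).
v_2 = A·v_1 = (4, 6).
v_3 = A·v_2 = (6, 4).
v_4 = A·v_3 = (1, 4).

v_4 = (1, 4)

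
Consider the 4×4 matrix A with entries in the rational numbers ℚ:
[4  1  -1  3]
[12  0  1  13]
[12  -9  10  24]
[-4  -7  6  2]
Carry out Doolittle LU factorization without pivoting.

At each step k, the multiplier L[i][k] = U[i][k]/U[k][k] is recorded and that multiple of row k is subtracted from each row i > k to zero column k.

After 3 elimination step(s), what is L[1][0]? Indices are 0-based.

L[1][0] = 3

[col 0] pivot 4
  R1 -= 3*R0 → (0, -3, 4, 4)  (L[1][0] := 3)
  R2 -= 3*R0 → (0, -12, 13, 15)  (L[2][0] := 3)
  R3 -= -1*R0 → (0, -6, 5, 5)  (L[3][0] := -1)
[col 1] pivot -3
  R2 -= 4*R1 → (0, 0, -3, -1)  (L[2][1] := 4)
  R3 -= 2*R1 → (0, 0, -3, -3)  (L[3][1] := 2)
[col 2] pivot -3
  R3 -= 1*R2 → (0, 0, 0, -2)  (L[3][2] := 1)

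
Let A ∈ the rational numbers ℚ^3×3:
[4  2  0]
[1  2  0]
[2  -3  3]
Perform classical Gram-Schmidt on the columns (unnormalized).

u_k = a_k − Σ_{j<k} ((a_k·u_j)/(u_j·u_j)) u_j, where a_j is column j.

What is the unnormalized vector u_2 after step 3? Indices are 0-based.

u_2 = (-126/341, 288/341, 108/341)

Step 1: u_0 = a_0 = (4, 1, 2).
Step 2: u_1 = a_1 − (4/21)·u_0 = (26/21, 38/21, -71/21).
Step 3: u_2 = a_2 − (2/7)·u_0 − (-213/341)·u_1 = (-126/341, 288/341, 108/341).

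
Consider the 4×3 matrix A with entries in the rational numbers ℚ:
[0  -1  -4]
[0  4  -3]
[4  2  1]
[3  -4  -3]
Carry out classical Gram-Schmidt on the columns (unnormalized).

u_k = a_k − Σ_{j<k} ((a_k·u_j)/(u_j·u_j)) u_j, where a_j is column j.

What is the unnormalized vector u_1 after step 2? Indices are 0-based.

u_1 = (-1, 4, 66/25, -88/25)

Step 1: u_0 = a_0 = (0, 0, 4, 3).
Step 2: u_1 = a_1 − (-4/25)·u_0 = (-1, 4, 66/25, -88/25).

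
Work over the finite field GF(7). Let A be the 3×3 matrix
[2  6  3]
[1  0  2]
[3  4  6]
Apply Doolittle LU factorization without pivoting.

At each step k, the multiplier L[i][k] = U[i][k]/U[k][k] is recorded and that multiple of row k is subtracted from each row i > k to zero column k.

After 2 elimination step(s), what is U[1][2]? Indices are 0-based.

U[1][2] = 4

k=0: U[0][0]=2
  eliminate (1,0): mult=4, new row 1: (0, 4, 4); set L[1][0]=4
  eliminate (2,0): mult=5, new row 2: (0, 2, 5); set L[2][0]=5
k=1: U[1][1]=4
  eliminate (2,1): mult=4, new row 2: (0, 0, 3); set L[2][1]=4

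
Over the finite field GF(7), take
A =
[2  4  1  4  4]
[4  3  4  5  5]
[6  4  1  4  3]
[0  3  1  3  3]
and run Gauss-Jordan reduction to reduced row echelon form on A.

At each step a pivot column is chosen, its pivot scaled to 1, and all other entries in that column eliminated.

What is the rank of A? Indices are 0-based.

rank = 4

step 1: normalize row 0 (÷2) = (1, 2, 4, 2, 2)
  row 1: subtract 4×row0 = (0, 2, 2, 4, 4)
  row 2: subtract 6×row0 = (0, 6, 5, 6, 5)
step 2: normalize row 1 (÷2) = (0, 1, 1, 2, 2)
  row 0: subtract 2×row1 = (1, 0, 2, 5, 5)
  row 2: subtract 6×row1 = (0, 0, 6, 1, 0)
  row 3: subtract 3×row1 = (0, 0, 5, 4, 4)
step 3: normalize row 2 (÷6) = (0, 0, 1, 6, 0)
  row 0: subtract 2×row2 = (1, 0, 0, 0, 5)
  row 1: subtract 1×row2 = (0, 1, 0, 3, 2)
  row 3: subtract 5×row2 = (0, 0, 0, 2, 4)
step 4: normalize row 3 (÷2) = (0, 0, 0, 1, 2)
  row 1: subtract 3×row3 = (0, 1, 0, 0, 3)
  row 2: subtract 6×row3 = (0, 0, 1, 0, 2)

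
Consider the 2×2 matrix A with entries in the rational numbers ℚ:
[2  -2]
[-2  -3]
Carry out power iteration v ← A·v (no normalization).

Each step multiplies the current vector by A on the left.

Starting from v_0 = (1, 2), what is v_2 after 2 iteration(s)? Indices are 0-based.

v_2 = (12, 28)

v_0 = (1, 2).
v_1 = A·v_0 = (-2, -8).
v_2 = A·v_1 = (12, 28).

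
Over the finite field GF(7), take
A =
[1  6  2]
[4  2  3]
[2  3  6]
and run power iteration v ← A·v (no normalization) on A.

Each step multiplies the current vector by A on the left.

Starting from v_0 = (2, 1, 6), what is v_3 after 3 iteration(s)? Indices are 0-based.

v_3 = (3, 0, 2)

v_0 = (2, 1, 6).
v_1 = A·v_0 = (6, 0, 1).
v_2 = A·v_1 = (1, 6, 4).
v_3 = A·v_2 = (3, 0, 2).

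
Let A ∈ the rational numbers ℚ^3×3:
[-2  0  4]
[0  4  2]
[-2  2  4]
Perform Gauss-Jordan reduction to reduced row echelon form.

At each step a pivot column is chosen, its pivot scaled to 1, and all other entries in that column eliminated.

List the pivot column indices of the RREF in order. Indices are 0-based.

pivot columns: 0, 1, 2

step 1: normalize row 0 (÷-2) = (1, 0, -2)
  row 2: subtract -2×row0 = (0, 2, 0)
step 2: normalize row 1 (÷4) = (0, 1, 1/2)
  row 2: subtract 2×row1 = (0, 0, -1)
step 3: normalize row 2 (÷-1) = (0, 0, 1)
  row 0: subtract -2×row2 = (1, 0, 0)
  row 1: subtract 1/2×row2 = (0, 1, 0)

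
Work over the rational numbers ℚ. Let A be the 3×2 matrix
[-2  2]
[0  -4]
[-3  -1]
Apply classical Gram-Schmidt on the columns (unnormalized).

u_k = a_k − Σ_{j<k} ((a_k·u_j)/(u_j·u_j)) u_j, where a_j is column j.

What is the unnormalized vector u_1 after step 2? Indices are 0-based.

u_1 = (24/13, -4, -16/13)

Step 1: u_0 = a_0 = (-2, 0, -3).
Step 2: u_1 = a_1 − (-1/13)·u_0 = (24/13, -4, -16/13).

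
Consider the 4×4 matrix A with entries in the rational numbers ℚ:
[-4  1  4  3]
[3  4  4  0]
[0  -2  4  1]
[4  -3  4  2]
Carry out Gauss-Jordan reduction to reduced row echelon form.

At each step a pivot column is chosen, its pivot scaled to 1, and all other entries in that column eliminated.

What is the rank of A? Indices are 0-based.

rank = 4

step 1: normalize row 0 (÷-4) = (1, -1/4, -1, -3/4)
  row 1: subtract 3×row0 = (0, 19/4, 7, 9/4)
  row 3: subtract 4×row0 = (0, -2, 8, 5)
step 2: normalize row 1 (÷19/4) = (0, 1, 28/19, 9/19)
  row 0: subtract -1/4×row1 = (1, 0, -12/19, -12/19)
  row 2: subtract -2×row1 = (0, 0, 132/19, 37/19)
  row 3: subtract -2×row1 = (0, 0, 208/19, 113/19)
step 3: normalize row 2 (÷132/19) = (0, 0, 1, 37/132)
  row 0: subtract -12/19×row2 = (1, 0, 0, -5/11)
  row 1: subtract 28/19×row2 = (0, 1, 0, 2/33)
  row 3: subtract 208/19×row2 = (0, 0, 0, 95/33)
step 4: normalize row 3 (÷95/33) = (0, 0, 0, 1)
  row 0: subtract -5/11×row3 = (1, 0, 0, 0)
  row 1: subtract 2/33×row3 = (0, 1, 0, 0)
  row 2: subtract 37/132×row3 = (0, 0, 1, 0)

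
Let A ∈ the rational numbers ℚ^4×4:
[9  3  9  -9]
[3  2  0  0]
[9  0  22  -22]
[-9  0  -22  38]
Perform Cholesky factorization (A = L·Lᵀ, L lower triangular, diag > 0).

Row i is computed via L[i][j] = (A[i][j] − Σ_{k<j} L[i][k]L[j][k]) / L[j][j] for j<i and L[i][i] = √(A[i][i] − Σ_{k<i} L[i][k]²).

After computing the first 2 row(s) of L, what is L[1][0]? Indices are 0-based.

Step 1: L[0][0] = √(9) = 3.
  L[1][0] = (3) / L[0][0] = 1.
Step 2: L[1][1] = √(1) = 1.

L[1][0] = 1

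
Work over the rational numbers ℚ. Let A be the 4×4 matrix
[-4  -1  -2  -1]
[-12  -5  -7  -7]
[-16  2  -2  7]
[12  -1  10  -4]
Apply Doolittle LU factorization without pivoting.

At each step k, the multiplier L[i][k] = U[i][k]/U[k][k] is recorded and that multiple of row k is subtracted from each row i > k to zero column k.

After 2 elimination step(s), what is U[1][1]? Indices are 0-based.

U[1][1] = -2

[col 0] pivot -4
  R1 -= 3*R0 → (0, -2, -1, -4)  (L[1][0] := 3)
  R2 -= 4*R0 → (0, 6, 6, 11)  (L[2][0] := 4)
  R3 -= -3*R0 → (0, -4, 4, -7)  (L[3][0] := -3)
[col 1] pivot -2
  R2 -= -3*R1 → (0, 0, 3, -1)  (L[2][1] := -3)
  R3 -= 2*R1 → (0, 0, 6, 1)  (L[3][1] := 2)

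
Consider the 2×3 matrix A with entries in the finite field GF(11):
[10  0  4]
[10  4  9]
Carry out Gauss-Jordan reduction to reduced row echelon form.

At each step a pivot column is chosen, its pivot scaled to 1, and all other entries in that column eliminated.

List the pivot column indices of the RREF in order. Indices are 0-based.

pivot columns: 0, 1

pivot(0,0)=10: scale R0 → (1, 0, 7)
  clear (1,0): R1 −= (10)R0 → (0, 4, 5)
pivot(1,1)=4: scale R1 → (0, 1, 4)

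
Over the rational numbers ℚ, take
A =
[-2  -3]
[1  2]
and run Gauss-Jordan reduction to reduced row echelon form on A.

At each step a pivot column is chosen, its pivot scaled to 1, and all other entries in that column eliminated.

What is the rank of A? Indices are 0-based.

rank = 2

pivot(0,0)=-2: scale R0 → (1, 3/2)
  clear (1,0): R1 −= (1)R0 → (0, 1/2)
pivot(1,1)=1/2: scale R1 → (0, 1)
  clear (0,1): R0 −= (3/2)R1 → (1, 0)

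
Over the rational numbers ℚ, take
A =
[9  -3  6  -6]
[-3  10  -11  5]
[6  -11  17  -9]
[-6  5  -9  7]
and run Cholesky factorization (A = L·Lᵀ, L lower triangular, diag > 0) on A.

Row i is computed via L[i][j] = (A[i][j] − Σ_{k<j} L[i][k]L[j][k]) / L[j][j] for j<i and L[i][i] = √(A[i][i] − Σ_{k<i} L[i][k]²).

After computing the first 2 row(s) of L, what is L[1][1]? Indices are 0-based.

L[1][1] = 3

Step 1: L[0][0] = √(9) = 3.
  L[1][0] = (-3) / L[0][0] = -1.
Step 2: L[1][1] = √(9) = 3.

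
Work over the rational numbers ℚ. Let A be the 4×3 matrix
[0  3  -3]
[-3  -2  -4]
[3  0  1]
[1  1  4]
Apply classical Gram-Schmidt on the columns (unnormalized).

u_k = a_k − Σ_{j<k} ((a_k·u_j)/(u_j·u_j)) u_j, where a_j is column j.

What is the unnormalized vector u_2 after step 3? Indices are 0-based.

Step 1: u_0 = a_0 = (0, -3, 3, 1).
Step 2: u_1 = a_1 − (7/19)·u_0 = (3, -17/19, -21/19, 12/19).
Step 3: u_2 = a_2 − (1)·u_0 − (-76/217)·u_1 = (-423/217, -285/217, -74/31, 699/217).

u_2 = (-423/217, -285/217, -74/31, 699/217)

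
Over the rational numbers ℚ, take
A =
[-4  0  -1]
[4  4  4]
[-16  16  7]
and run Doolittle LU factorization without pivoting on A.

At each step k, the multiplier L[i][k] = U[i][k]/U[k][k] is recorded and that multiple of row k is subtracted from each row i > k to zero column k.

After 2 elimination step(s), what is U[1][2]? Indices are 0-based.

k=0: U[0][0]=-4
  eliminate (1,0): mult=-1, new row 1: (0, 4, 3); set L[1][0]=-1
  eliminate (2,0): mult=4, new row 2: (0, 16, 11); set L[2][0]=4
k=1: U[1][1]=4
  eliminate (2,1): mult=4, new row 2: (0, 0, -1); set L[2][1]=4

U[1][2] = 3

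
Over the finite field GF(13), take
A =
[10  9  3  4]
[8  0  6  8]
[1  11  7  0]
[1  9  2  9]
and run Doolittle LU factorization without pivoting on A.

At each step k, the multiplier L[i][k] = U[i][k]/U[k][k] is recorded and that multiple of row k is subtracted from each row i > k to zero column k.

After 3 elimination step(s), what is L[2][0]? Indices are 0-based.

[col 0] pivot 10
  R1 -= 6*R0 → (0, 11, 1, 10)  (L[1][0] := 6)
  R2 -= 4*R0 → (0, 1, 8, 10)  (L[2][0] := 4)
  R3 -= 4*R0 → (0, 12, 3, 6)  (L[3][0] := 4)
[col 1] pivot 11
  R2 -= 6*R1 → (0, 0, 2, 2)  (L[2][1] := 6)
  R3 -= 7*R1 → (0, 0, 9, 1)  (L[3][1] := 7)
[col 2] pivot 2
  R3 -= 11*R2 → (0, 0, 0, 5)  (L[3][2] := 11)

L[2][0] = 4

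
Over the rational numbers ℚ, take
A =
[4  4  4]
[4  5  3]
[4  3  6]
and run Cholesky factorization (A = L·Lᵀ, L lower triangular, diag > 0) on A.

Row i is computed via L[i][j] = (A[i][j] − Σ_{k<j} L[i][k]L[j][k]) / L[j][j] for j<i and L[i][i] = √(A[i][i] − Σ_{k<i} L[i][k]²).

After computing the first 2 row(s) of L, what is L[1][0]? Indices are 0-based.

L[1][0] = 2

Step 1: L[0][0] = √(4) = 2.
  L[1][0] = (4) / L[0][0] = 2.
Step 2: L[1][1] = √(1) = 1.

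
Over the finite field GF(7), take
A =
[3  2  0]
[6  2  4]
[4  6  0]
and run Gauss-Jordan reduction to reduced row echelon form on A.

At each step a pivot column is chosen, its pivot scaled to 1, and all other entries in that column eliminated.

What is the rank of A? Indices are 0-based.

pivot(0,0)=3: scale R0 → (1, 3, 0)
  clear (1,0): R1 −= (6)R0 → (0, 5, 4)
  clear (2,0): R2 −= (4)R0 → (0, 1, 0)
pivot(1,1)=5: scale R1 → (0, 1, 5)
  clear (0,1): R0 −= (3)R1 → (1, 0, 6)
  clear (2,1): R2 −= (1)R1 → (0, 0, 2)
pivot(2,2)=2: scale R2 → (0, 0, 1)
  clear (0,2): R0 −= (6)R2 → (1, 0, 0)
  clear (1,2): R1 −= (5)R2 → (0, 1, 0)

rank = 3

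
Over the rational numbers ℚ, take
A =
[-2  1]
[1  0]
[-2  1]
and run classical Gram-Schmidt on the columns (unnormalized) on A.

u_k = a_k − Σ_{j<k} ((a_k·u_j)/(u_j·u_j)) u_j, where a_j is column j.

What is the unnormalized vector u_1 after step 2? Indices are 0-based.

u_1 = (1/9, 4/9, 1/9)

Step 1: u_0 = a_0 = (-2, 1, -2).
Step 2: u_1 = a_1 − (-4/9)·u_0 = (1/9, 4/9, 1/9).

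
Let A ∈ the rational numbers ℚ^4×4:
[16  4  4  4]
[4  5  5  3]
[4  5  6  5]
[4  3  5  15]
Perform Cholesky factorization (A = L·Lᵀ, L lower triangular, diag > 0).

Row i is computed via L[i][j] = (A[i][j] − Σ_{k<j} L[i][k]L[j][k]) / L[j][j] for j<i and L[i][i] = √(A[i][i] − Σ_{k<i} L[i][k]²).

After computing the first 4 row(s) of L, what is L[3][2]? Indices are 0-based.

Step 1: L[0][0] = √(16) = 4.
  L[1][0] = (4) / L[0][0] = 1.
Step 2: L[1][1] = √(4) = 2.
  L[2][0] = (4) / L[0][0] = 1.
  L[2][1] = (4) / L[1][1] = 2.
Step 3: L[2][2] = √(1) = 1.
  L[3][0] = (4) / L[0][0] = 1.
  L[3][1] = (2) / L[1][1] = 1.
  L[3][2] = (2) / L[2][2] = 2.
Step 4: L[3][3] = √(9) = 3.

L[3][2] = 2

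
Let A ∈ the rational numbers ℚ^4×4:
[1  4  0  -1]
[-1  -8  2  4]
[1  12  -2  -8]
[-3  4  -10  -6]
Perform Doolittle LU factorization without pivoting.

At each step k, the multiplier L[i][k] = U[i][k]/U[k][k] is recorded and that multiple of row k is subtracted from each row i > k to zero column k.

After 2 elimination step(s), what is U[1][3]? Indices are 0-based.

Step 1: pivot at (0,0) is 1.
  row1 ← row1 − (-1)·row0  ⇒  L[1][0]=-1, U row1=(0, -4, 2, 3)
  row2 ← row2 − (1)·row0  ⇒  L[2][0]=1, U row2=(0, 8, -2, -7)
  row3 ← row3 − (-3)·row0  ⇒  L[3][0]=-3, U row3=(0, 16, -10, -9)
Step 2: pivot at (1,1) is -4.
  row2 ← row2 − (-2)·row1  ⇒  L[2][1]=-2, U row2=(0, 0, 2, -1)
  row3 ← row3 − (-4)·row1  ⇒  L[3][1]=-4, U row3=(0, 0, -2, 3)

U[1][3] = 3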